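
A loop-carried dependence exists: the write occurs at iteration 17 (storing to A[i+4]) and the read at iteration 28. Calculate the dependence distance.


Distance = read iteration - write iteration
= 28 - 17 = 11

11


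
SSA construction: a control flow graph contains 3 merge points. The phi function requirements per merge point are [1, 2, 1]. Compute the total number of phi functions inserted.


Total phi functions = sum of phi functions at each join node
= 1 + 2 + 1 = 4

4


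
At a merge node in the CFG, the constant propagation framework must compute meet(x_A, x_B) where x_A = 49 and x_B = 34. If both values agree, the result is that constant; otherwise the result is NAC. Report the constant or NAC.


Meet operation: if both paths give the same constant, result is that constant; if they differ, result is NAC (not-a-constant).
Path A: 49, Path B: 34 -> differ
Result: not-a-constant -> NAC

NAC


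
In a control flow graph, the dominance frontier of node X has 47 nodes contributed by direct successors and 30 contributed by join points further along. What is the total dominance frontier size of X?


DF(X) = direct successor contributions + join point contributions
= 47 + 30 = 77

77


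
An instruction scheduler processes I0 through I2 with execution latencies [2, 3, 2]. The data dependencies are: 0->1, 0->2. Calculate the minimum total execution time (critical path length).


Compute longest path through dependency graph: dist(Ik) = max over predecessors of dist + latency(Ik).
dist(I0) = latency 2 = 2
dist(I1) = dist(I0) + 3 = 2 + 3 = 5
dist(I2) = dist(I0) + 2 = 2 + 2 = 4
Critical path = max dist = 5

5


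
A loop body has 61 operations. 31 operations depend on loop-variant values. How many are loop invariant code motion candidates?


Invariant candidates = total - loop-dependent
= 61 - 31 = 30

30


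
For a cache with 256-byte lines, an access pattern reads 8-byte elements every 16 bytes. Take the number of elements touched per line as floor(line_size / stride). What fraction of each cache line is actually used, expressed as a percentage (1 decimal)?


Elements per cache line = floor(256 / 16) = 16
Bytes used = 16 * 8 = 128
Utilization = 128 / 256 * 100 = 50.0%

50.0


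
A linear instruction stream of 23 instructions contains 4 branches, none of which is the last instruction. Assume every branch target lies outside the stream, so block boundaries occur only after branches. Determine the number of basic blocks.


With no in-sequence branch targets, the leaders are the first instruction plus the instruction after each branch.
Number of basic blocks = branches + 1
= 4 + 1 = 5

5


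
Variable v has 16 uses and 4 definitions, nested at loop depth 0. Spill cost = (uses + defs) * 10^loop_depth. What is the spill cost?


uses + defs = 16 + 4 = 20
10^0 = 1
Spill cost = 20 * 1 = 20

20


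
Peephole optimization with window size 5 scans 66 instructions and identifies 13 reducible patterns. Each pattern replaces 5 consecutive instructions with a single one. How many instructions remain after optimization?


Each match removes 4 instructions.
Total removed = 13 * 4 = 52
Remaining = 66 - 52 = 14

14


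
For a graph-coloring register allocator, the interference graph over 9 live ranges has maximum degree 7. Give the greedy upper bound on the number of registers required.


Greedy coloring never needs more than (max_degree + 1) colors: when coloring a vertex, at most max_degree neighbors are already colored.
Upper bound = 7 + 1 = 8

8


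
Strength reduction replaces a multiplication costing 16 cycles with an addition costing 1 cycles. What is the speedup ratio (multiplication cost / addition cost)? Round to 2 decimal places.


Ratio = mult_cost / add_cost = 16 / 1 = 16.0

16.0


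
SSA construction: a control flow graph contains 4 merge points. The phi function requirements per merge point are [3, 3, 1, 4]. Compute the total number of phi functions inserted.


Total phi functions = sum of phi functions at each join node
= 3 + 3 + 1 + 4 = 11

11


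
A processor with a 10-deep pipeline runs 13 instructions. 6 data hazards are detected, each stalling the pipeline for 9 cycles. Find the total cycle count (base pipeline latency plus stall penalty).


Base cycles = 10 + 13 - 1 = 22
Total stalls = 6 * 9 = 54
Total = 22 + 54 = 76

76


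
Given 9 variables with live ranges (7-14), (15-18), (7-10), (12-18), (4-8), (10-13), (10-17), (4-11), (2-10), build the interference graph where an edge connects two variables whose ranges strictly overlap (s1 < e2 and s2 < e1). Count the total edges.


Check all pairs for overlapping intervals.
Two intervals (s1,e1) and (s2,e2) overlap if s1 < e2 and s2 < e1.
v0 (7-14) vs v1..v8: overlaps v2, v3, v4, v5, v6, v7, v8 -> 7
v1 (15-18) vs v2..v8: overlaps v3, v6 -> 2
v2 (7-10) vs v3..v8: overlaps v4, v7, v8 -> 3
v3 (12-18) vs v4..v8: overlaps v5, v6 -> 2
v4 (4-8) vs v5..v8: overlaps v7, v8 -> 2
v5 (10-13) vs v6..v8: overlaps v6, v7 -> 2
v6 (10-17) vs v7..v8: overlaps v7 -> 1
v7 (4-11) vs v8: overlaps v8 -> 1
Total overlapping pairs = 7 + 2 + 3 + 2 + 2 + 2 + 1 + 1 = 20

20


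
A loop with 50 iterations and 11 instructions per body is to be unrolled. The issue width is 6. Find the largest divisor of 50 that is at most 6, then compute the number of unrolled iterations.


Largest divisor of 50 <= 6 is 5
New iterations = 50 / 5 = 10

10


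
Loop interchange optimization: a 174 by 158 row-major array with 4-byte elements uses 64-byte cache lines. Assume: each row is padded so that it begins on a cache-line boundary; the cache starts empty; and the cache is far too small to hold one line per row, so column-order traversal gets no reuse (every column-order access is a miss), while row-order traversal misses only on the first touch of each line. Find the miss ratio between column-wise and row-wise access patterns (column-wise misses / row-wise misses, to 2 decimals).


Each row occupies 158 * 4 = 632 bytes and starts on a line boundary, so it spans ceil(632 / 64) = 10 cache lines.
Row-major traversal misses (one per line touched): 174 * ceil(158 * 4 / 64) = 1740
Column-major traversal misses (no reuse, every access misses): 174 * 158 = 27492
Ratio = 27492 / 1740 = 15.8

15.8


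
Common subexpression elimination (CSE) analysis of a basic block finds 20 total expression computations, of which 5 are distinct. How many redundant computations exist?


CSE count = total expressions - unique expressions
= 20 - 5 = 15

15


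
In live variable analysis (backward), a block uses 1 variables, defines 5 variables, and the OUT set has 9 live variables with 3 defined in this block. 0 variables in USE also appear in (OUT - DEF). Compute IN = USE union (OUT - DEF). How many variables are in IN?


OUT - DEF: 9 - 3 = 6
|IN| = |USE| + |OUT - DEF| - |USE ∩ (OUT - DEF)| = 1 + 6 - 0 = 7

7


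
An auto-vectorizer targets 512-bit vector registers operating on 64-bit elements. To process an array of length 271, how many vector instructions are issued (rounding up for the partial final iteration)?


Width = 512 / 64 = 8 elements per vector op
Iterations = ceil(271 / 8) = 34

34


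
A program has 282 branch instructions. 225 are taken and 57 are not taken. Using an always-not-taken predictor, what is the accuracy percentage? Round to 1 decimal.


Predictor: always-not-taken
Correct predictions = 57
Accuracy = 57 / 282 * 100 = 20.2%

20.2


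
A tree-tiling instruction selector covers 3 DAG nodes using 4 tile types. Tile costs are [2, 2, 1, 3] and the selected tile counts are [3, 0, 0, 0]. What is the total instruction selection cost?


Total cost = sum(count_i * cost_i)
= 3*2 + 0*2 + 0*1 + 0*3
= 6

6


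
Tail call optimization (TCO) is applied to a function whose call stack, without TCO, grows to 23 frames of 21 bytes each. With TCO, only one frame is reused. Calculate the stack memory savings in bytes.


Without TCO: 23 * 21 = 483 bytes
With TCO: reuse 1 frame = 21 bytes
Savings = 483 - 21 = 462

462


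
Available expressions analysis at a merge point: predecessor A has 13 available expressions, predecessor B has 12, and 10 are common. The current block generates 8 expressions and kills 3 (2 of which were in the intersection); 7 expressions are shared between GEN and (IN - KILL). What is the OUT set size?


IN = intersection of predecessors = 10
IN - KILL = 10 - 2 = 8
|OUT| = |GEN| + |IN - KILL| - |GEN ∩ (IN - KILL)| = 8 + 8 - 7 = 9

9


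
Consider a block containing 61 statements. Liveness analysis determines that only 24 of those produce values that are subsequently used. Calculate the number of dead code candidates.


Dead code = total statements - live definitions
= 61 - 24 = 37

37


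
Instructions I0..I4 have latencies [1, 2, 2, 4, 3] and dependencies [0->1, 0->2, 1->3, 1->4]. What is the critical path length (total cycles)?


Compute longest path through dependency graph: dist(Ik) = max over predecessors of dist + latency(Ik).
dist(I0) = latency 1 = 1
dist(I1) = dist(I0) + 2 = 1 + 2 = 3
dist(I2) = dist(I0) + 2 = 1 + 2 = 3
dist(I3) = dist(I1) + 4 = 3 + 4 = 7
dist(I4) = dist(I1) + 3 = 3 + 3 = 6
Critical path = max dist = 7

7


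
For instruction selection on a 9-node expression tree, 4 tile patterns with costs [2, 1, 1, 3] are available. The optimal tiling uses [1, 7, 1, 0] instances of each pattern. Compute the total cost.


Total cost = sum(count_i * cost_i)
= 1*2 + 7*1 + 1*1 + 0*3
= 10

10


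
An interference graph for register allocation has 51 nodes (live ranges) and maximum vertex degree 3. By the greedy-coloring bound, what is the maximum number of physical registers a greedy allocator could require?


Greedy coloring never needs more than (max_degree + 1) colors: when coloring a vertex, at most max_degree neighbors are already colored.
Upper bound = 3 + 1 = 4

4


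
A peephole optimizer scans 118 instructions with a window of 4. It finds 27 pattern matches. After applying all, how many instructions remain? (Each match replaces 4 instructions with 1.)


Each match removes 3 instructions.
Total removed = 27 * 3 = 81
Remaining = 118 - 81 = 37

37


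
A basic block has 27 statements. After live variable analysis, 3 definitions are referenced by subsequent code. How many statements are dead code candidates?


Dead code = total statements - live definitions
= 27 - 3 = 24

24


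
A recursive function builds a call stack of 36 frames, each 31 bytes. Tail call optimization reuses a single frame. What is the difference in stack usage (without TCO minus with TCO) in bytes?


Without TCO: 36 * 31 = 1116 bytes
With TCO: reuse 1 frame = 31 bytes
Savings = 1116 - 31 = 1085

1085


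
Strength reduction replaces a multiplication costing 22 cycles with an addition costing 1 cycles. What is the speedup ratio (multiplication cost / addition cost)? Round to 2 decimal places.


Ratio = mult_cost / add_cost = 22 / 1 = 22.0

22.0


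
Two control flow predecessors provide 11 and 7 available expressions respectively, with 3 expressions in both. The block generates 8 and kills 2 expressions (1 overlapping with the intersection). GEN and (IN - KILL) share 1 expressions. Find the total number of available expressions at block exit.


IN = intersection of predecessors = 3
IN - KILL = 3 - 1 = 2
|OUT| = |GEN| + |IN - KILL| - |GEN ∩ (IN - KILL)| = 8 + 2 - 1 = 9

9


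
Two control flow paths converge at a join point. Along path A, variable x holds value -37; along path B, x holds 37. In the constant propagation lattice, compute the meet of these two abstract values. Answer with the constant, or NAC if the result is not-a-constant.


Meet operation: if both paths give the same constant, result is that constant; if they differ, result is NAC (not-a-constant).
Path A: -37, Path B: 37 -> differ
Result: not-a-constant -> NAC

NAC


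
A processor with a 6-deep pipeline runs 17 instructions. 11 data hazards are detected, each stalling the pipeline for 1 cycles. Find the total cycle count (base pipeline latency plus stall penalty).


Base cycles = 6 + 17 - 1 = 22
Total stalls = 11 * 1 = 11
Total = 22 + 11 = 33

33


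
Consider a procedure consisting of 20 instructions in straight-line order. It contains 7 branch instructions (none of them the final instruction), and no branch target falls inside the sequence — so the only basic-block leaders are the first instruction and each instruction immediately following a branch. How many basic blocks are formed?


With no in-sequence branch targets, the leaders are the first instruction plus the instruction after each branch.
Number of basic blocks = branches + 1
= 7 + 1 = 8

8


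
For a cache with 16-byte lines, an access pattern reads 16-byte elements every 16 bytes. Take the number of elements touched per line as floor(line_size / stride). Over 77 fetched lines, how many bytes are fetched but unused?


Elements per line = floor(16 / 16) = 1
Bytes used per line = 1 * 16 = 16
Wasted per line = 16 - 16 = 0
Total wasted = 0 * 77 = 0

0


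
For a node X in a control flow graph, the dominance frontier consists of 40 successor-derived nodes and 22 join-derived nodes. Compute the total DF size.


DF(X) = direct successor contributions + join point contributions
= 40 + 22 = 62

62


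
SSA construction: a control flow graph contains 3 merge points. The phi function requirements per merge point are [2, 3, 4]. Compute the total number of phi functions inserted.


Total phi functions = sum of phi functions at each join node
= 2 + 3 + 4 = 9

9


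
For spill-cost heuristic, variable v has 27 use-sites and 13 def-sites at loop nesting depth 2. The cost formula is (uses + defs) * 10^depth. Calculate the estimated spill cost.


uses + defs = 27 + 13 = 40
10^2 = 100
Spill cost = 40 * 100 = 4000

4000


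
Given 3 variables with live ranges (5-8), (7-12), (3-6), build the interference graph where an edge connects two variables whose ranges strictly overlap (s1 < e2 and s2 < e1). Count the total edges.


Check all pairs for overlapping intervals.
Two intervals (s1,e1) and (s2,e2) overlap if s1 < e2 and s2 < e1.
v0 (5-8) vs v1..v2: overlaps v1, v2 -> 2
v1 (7-12) vs v2: overlaps none -> 0
Total overlapping pairs = 2 + 0 = 2

2


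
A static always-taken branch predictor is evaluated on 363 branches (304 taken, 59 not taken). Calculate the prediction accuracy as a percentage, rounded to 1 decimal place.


Predictor: always-taken
Correct predictions = 304
Accuracy = 304 / 363 * 100 = 83.7%

83.7


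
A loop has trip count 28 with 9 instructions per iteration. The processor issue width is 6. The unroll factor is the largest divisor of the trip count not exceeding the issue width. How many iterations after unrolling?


Largest divisor of 28 <= 6 is 4
New iterations = 28 / 4 = 7

7


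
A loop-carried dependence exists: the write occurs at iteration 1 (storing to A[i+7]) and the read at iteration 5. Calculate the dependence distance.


Distance = read iteration - write iteration
= 5 - 1 = 4

4


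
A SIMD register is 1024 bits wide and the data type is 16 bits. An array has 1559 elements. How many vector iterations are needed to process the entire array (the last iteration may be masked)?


Width = 1024 / 16 = 64 elements per vector op
Iterations = ceil(1559 / 64) = 25

25


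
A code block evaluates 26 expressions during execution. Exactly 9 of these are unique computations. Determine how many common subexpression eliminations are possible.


CSE count = total expressions - unique expressions
= 26 - 9 = 17

17


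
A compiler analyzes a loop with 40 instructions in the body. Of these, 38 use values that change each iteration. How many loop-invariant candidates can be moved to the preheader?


Invariant candidates = total - loop-dependent
= 40 - 38 = 2

2


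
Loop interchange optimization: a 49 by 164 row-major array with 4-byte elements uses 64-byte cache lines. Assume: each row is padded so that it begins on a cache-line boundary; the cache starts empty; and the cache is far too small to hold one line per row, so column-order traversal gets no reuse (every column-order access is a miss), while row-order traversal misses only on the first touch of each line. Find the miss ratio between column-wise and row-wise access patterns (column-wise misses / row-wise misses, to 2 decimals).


Each row occupies 164 * 4 = 656 bytes and starts on a line boundary, so it spans ceil(656 / 64) = 11 cache lines.
Row-major traversal misses (one per line touched): 49 * ceil(164 * 4 / 64) = 539
Column-major traversal misses (no reuse, every access misses): 49 * 164 = 8036
Ratio = 8036 / 539 = 14.91

14.91


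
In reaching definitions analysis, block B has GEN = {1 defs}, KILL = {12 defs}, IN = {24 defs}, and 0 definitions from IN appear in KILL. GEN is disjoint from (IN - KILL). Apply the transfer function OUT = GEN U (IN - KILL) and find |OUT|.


IN - KILL: 24 - 0 = 24 surviving definitions
OUT = GEN + surviving = 1 + 24 = 25

25


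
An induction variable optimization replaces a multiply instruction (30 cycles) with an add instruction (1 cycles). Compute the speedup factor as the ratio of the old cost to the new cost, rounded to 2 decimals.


Ratio = mult_cost / add_cost = 30 / 1 = 30.0

30.0


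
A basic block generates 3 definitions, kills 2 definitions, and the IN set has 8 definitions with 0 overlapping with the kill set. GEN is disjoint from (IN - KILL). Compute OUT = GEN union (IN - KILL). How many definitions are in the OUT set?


IN - KILL: 8 - 0 = 8 surviving definitions
OUT = GEN + surviving = 3 + 8 = 11

11


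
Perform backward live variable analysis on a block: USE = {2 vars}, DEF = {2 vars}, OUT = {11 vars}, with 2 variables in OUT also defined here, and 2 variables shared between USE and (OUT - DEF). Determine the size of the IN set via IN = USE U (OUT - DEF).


OUT - DEF: 11 - 2 = 9
|IN| = |USE| + |OUT - DEF| - |USE ∩ (OUT - DEF)| = 2 + 9 - 2 = 9

9


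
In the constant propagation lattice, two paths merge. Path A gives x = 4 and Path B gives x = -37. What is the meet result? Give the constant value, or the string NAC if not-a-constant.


Meet operation: if both paths give the same constant, result is that constant; if they differ, result is NAC (not-a-constant).
Path A: 4, Path B: -37 -> differ
Result: not-a-constant -> NAC

NAC


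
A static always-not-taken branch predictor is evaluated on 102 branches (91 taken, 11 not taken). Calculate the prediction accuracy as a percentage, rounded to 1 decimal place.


Predictor: always-not-taken
Correct predictions = 11
Accuracy = 11 / 102 * 100 = 10.8%

10.8


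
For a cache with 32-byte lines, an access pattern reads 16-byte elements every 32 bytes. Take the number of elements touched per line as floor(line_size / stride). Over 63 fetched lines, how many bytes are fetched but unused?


Elements per line = floor(32 / 32) = 1
Bytes used per line = 1 * 16 = 16
Wasted per line = 32 - 16 = 16
Total wasted = 16 * 63 = 1008

1008


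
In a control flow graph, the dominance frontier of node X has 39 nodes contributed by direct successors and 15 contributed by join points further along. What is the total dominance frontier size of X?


DF(X) = direct successor contributions + join point contributions
= 39 + 15 = 54

54


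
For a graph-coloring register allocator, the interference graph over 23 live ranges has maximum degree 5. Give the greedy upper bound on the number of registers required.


Greedy coloring never needs more than (max_degree + 1) colors: when coloring a vertex, at most max_degree neighbors are already colored.
Upper bound = 5 + 1 = 6

6


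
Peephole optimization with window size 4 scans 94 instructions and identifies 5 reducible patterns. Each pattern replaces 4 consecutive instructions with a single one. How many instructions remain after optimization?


Each match removes 3 instructions.
Total removed = 5 * 3 = 15
Remaining = 94 - 15 = 79

79


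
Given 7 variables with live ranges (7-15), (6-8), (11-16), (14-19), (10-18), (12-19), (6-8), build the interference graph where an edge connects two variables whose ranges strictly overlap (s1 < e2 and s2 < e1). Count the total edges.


Check all pairs for overlapping intervals.
Two intervals (s1,e1) and (s2,e2) overlap if s1 < e2 and s2 < e1.
v0 (7-15) vs v1..v6: overlaps v1, v2, v3, v4, v5, v6 -> 6
v1 (6-8) vs v2..v6: overlaps v6 -> 1
v2 (11-16) vs v3..v6: overlaps v3, v4, v5 -> 3
v3 (14-19) vs v4..v6: overlaps v4, v5 -> 2
v4 (10-18) vs v5..v6: overlaps v5 -> 1
v5 (12-19) vs v6: overlaps none -> 0
Total overlapping pairs = 6 + 1 + 3 + 2 + 1 + 0 = 13

13


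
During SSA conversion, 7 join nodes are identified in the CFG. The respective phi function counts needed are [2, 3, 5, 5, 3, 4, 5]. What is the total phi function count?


Total phi functions = sum of phi functions at each join node
= 2 + 3 + 5 + 5 + 3 + 4 + 5 = 27

27


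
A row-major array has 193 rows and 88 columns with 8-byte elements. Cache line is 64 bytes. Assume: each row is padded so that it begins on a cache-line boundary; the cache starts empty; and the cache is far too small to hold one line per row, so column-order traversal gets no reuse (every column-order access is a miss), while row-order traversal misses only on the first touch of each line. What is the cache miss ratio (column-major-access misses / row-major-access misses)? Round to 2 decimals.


Each row occupies 88 * 8 = 704 bytes and starts on a line boundary, so it spans ceil(704 / 64) = 11 cache lines.
Row-major traversal misses (one per line touched): 193 * ceil(88 * 8 / 64) = 2123
Column-major traversal misses (no reuse, every access misses): 193 * 88 = 16984
Ratio = 16984 / 2123 = 8.0

8.0


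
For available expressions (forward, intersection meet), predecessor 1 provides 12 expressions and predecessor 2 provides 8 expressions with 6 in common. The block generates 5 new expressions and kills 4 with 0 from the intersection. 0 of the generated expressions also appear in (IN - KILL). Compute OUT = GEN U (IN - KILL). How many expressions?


IN = intersection of predecessors = 6
IN - KILL = 6 - 0 = 6
|OUT| = |GEN| + |IN - KILL| - |GEN ∩ (IN - KILL)| = 5 + 6 - 0 = 11

11


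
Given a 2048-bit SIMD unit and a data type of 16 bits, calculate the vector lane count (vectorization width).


Width = SIMD bits / data type bits
= 2048 / 16 = 128

128


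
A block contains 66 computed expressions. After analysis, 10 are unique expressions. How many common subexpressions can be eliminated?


CSE count = total expressions - unique expressions
= 66 - 10 = 56

56


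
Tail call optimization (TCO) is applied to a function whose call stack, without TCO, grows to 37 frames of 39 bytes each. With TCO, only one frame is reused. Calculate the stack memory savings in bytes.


Without TCO: 37 * 39 = 1443 bytes
With TCO: reuse 1 frame = 39 bytes
Savings = 1443 - 39 = 1404

1404


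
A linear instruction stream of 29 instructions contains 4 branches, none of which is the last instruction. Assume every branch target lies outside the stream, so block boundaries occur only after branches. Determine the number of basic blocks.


With no in-sequence branch targets, the leaders are the first instruction plus the instruction after each branch.
Number of basic blocks = branches + 1
= 4 + 1 = 5

5


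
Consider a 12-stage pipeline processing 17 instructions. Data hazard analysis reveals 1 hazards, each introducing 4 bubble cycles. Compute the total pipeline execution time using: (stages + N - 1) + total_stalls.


Base cycles = 12 + 17 - 1 = 28
Total stalls = 1 * 4 = 4
Total = 28 + 4 = 32

32


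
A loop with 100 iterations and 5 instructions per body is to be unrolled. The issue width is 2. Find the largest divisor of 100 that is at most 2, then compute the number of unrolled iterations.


Largest divisor of 100 <= 2 is 2
New iterations = 100 / 2 = 50

50


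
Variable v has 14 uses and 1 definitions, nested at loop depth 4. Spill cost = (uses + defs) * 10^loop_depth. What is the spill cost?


uses + defs = 14 + 1 = 15
10^4 = 10000
Spill cost = 15 * 10000 = 150000

150000


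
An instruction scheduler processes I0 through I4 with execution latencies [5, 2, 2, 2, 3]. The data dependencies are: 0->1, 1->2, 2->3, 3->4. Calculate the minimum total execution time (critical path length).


Compute longest path through dependency graph: dist(Ik) = max over predecessors of dist + latency(Ik).
dist(I0) = latency 5 = 5
dist(I1) = dist(I0) + 2 = 5 + 2 = 7
dist(I2) = dist(I1) + 2 = 7 + 2 = 9
dist(I3) = dist(I2) + 2 = 9 + 2 = 11
dist(I4) = dist(I3) + 3 = 11 + 3 = 14
Critical path = max dist = 14

14


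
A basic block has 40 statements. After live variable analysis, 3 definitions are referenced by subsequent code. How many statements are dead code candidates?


Dead code = total statements - live definitions
= 40 - 3 = 37

37


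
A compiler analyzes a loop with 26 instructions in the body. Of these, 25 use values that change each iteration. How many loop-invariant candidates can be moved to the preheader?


Invariant candidates = total - loop-dependent
= 26 - 25 = 1

1


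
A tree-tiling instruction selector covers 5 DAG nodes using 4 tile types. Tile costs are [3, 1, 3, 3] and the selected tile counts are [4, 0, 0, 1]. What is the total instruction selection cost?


Total cost = sum(count_i * cost_i)
= 4*3 + 0*1 + 0*3 + 1*3
= 15

15


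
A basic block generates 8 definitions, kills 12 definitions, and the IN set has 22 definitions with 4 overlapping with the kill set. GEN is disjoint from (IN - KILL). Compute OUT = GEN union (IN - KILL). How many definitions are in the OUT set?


IN - KILL: 22 - 4 = 18 surviving definitions
OUT = GEN + surviving = 8 + 18 = 26

26


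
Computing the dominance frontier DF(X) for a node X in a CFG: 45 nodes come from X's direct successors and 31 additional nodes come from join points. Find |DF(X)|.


DF(X) = direct successor contributions + join point contributions
= 45 + 31 = 76

76


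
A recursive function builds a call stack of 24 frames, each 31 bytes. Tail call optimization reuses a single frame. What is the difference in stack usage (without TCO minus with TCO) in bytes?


Without TCO: 24 * 31 = 744 bytes
With TCO: reuse 1 frame = 31 bytes
Savings = 744 - 31 = 713

713


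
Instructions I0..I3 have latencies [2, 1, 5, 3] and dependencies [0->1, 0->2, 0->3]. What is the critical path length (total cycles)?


Compute longest path through dependency graph: dist(Ik) = max over predecessors of dist + latency(Ik).
dist(I0) = latency 2 = 2
dist(I1) = dist(I0) + 1 = 2 + 1 = 3
dist(I2) = dist(I0) + 5 = 2 + 5 = 7
dist(I3) = dist(I0) + 3 = 2 + 3 = 5
Critical path = max dist = 7

7


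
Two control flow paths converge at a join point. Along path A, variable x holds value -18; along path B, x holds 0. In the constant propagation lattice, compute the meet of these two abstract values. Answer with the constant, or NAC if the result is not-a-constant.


Meet operation: if both paths give the same constant, result is that constant; if they differ, result is NAC (not-a-constant).
Path A: -18, Path B: 0 -> differ
Result: not-a-constant -> NAC

NAC


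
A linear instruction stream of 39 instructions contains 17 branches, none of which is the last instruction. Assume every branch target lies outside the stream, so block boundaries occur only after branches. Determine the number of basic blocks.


With no in-sequence branch targets, the leaders are the first instruction plus the instruction after each branch.
Number of basic blocks = branches + 1
= 17 + 1 = 18

18


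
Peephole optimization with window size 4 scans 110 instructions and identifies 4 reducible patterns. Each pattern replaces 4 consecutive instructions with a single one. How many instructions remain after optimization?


Each match removes 3 instructions.
Total removed = 4 * 3 = 12
Remaining = 110 - 12 = 98

98


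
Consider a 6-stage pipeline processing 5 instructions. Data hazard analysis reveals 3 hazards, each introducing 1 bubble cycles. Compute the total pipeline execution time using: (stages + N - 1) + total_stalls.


Base cycles = 6 + 5 - 1 = 10
Total stalls = 3 * 1 = 3
Total = 10 + 3 = 13

13


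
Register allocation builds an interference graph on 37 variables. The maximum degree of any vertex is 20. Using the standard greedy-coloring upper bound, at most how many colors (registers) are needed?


Greedy coloring never needs more than (max_degree + 1) colors: when coloring a vertex, at most max_degree neighbors are already colored.
Upper bound = 20 + 1 = 21

21


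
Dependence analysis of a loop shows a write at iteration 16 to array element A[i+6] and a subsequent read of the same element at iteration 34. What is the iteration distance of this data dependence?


Distance = read iteration - write iteration
= 34 - 16 = 18

18


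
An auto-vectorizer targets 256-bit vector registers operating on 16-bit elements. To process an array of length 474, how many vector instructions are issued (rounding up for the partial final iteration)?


Width = 256 / 16 = 16 elements per vector op
Iterations = ceil(474 / 16) = 30

30


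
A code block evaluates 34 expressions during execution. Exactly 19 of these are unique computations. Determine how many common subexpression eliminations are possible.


CSE count = total expressions - unique expressions
= 34 - 19 = 15

15


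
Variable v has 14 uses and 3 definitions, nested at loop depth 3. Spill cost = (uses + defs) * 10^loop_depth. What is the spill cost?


uses + defs = 14 + 3 = 17
10^3 = 1000
Spill cost = 17 * 1000 = 17000

17000


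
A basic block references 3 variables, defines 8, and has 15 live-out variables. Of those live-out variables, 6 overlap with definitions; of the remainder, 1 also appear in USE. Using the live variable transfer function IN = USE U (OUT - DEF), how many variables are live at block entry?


OUT - DEF: 15 - 6 = 9
|IN| = |USE| + |OUT - DEF| - |USE ∩ (OUT - DEF)| = 3 + 9 - 1 = 11

11


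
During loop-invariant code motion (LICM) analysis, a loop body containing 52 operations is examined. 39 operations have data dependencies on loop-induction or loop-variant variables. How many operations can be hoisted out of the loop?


Invariant candidates = total - loop-dependent
= 52 - 39 = 13

13


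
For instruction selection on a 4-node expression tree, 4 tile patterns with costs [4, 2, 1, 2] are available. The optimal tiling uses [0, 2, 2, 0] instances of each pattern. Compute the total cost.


Total cost = sum(count_i * cost_i)
= 0*4 + 2*2 + 2*1 + 0*2
= 6

6


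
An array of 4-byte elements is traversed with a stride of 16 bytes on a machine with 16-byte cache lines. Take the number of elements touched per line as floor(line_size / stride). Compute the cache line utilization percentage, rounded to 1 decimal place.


Elements per cache line = floor(16 / 16) = 1
Bytes used = 1 * 4 = 4
Utilization = 4 / 16 * 100 = 25.0%

25.0


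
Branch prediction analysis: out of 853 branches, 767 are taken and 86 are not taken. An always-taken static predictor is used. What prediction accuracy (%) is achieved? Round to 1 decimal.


Predictor: always-taken
Correct predictions = 767
Accuracy = 767 / 853 * 100 = 89.9%

89.9


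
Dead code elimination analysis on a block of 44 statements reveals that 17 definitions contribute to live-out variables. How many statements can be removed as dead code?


Dead code = total statements - live definitions
= 44 - 17 = 27

27


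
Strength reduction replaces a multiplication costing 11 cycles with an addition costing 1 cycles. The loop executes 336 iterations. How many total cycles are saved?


Per-iteration saving = 11 - 1 = 10
Total saved = 336 * 10 = 3360

3360


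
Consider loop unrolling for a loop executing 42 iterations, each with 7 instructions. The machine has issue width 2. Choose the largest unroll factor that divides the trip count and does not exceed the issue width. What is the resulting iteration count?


Largest divisor of 42 <= 2 is 2
New iterations = 42 / 2 = 21

21


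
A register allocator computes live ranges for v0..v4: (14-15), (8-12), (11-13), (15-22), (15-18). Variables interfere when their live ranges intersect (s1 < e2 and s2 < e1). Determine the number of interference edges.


Check all pairs for overlapping intervals.
Two intervals (s1,e1) and (s2,e2) overlap if s1 < e2 and s2 < e1.
v0 (14-15) vs v1..v4: overlaps none -> 0
v1 (8-12) vs v2..v4: overlaps v2 -> 1
v2 (11-13) vs v3..v4: overlaps none -> 0
v3 (15-22) vs v4: overlaps v4 -> 1
Total overlapping pairs = 0 + 1 + 0 + 1 = 2

2


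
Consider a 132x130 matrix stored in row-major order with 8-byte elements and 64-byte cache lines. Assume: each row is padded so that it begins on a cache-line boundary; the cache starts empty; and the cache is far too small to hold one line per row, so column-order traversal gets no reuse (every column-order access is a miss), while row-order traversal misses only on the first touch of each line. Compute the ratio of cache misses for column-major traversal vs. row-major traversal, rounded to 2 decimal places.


Each row occupies 130 * 8 = 1040 bytes and starts on a line boundary, so it spans ceil(1040 / 64) = 17 cache lines.
Row-major traversal misses (one per line touched): 132 * ceil(130 * 8 / 64) = 2244
Column-major traversal misses (no reuse, every access misses): 132 * 130 = 17160
Ratio = 17160 / 2244 = 7.65

7.65


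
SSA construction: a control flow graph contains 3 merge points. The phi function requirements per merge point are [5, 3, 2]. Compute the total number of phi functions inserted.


Total phi functions = sum of phi functions at each join node
= 5 + 3 + 2 = 10

10


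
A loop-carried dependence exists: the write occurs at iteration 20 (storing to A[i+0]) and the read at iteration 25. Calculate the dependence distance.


Distance = read iteration - write iteration
= 25 - 20 = 5

5


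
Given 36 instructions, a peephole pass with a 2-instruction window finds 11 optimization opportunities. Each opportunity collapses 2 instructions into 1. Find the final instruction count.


Each match removes 1 instructions.
Total removed = 11 * 1 = 11
Remaining = 36 - 11 = 25

25


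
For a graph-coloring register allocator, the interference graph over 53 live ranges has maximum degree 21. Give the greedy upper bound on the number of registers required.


Greedy coloring never needs more than (max_degree + 1) colors: when coloring a vertex, at most max_degree neighbors are already colored.
Upper bound = 21 + 1 = 22

22


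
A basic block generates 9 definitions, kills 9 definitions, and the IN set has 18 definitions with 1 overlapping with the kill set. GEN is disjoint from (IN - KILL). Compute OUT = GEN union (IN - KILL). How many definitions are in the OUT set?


IN - KILL: 18 - 1 = 17 surviving definitions
OUT = GEN + surviving = 9 + 17 = 26

26


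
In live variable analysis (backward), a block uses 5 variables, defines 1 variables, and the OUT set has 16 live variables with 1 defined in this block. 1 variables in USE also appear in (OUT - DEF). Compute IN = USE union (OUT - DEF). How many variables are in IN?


OUT - DEF: 16 - 1 = 15
|IN| = |USE| + |OUT - DEF| - |USE ∩ (OUT - DEF)| = 5 + 15 - 1 = 19

19


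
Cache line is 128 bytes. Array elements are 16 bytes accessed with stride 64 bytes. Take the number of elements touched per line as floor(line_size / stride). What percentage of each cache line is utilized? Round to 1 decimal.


Elements per cache line = floor(128 / 64) = 2
Bytes used = 2 * 16 = 32
Utilization = 32 / 128 * 100 = 25.0%

25.0


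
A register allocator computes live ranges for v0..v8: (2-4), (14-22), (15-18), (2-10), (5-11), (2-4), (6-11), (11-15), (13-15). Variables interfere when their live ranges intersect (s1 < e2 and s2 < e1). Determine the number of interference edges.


Check all pairs for overlapping intervals.
Two intervals (s1,e1) and (s2,e2) overlap if s1 < e2 and s2 < e1.
v0 (2-4) vs v1..v8: overlaps v3, v5 -> 2
v1 (14-22) vs v2..v8: overlaps v2, v7, v8 -> 3
v2 (15-18) vs v3..v8: overlaps none -> 0
v3 (2-10) vs v4..v8: overlaps v4, v5, v6 -> 3
v4 (5-11) vs v5..v8: overlaps v6 -> 1
v5 (2-4) vs v6..v8: overlaps none -> 0
v6 (6-11) vs v7..v8: overlaps none -> 0
v7 (11-15) vs v8: overlaps v8 -> 1
Total overlapping pairs = 2 + 3 + 0 + 3 + 1 + 0 + 0 + 1 = 10

10


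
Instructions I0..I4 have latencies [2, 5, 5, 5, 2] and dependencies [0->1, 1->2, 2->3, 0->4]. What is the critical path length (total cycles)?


Compute longest path through dependency graph: dist(Ik) = max over predecessors of dist + latency(Ik).
dist(I0) = latency 2 = 2
dist(I1) = dist(I0) + 5 = 2 + 5 = 7
dist(I2) = dist(I1) + 5 = 7 + 5 = 12
dist(I3) = dist(I2) + 5 = 12 + 5 = 17
dist(I4) = dist(I0) + 2 = 2 + 2 = 4
Critical path = max dist = 17

17


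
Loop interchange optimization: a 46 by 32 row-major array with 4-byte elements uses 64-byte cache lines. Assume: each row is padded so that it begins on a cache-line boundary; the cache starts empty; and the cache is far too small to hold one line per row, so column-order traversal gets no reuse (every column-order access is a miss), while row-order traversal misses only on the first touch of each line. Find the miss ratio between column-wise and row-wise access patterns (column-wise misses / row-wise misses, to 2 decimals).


Each row occupies 32 * 4 = 128 bytes and starts on a line boundary, so it spans ceil(128 / 64) = 2 cache lines.
Row-major traversal misses (one per line touched): 46 * ceil(32 * 4 / 64) = 92
Column-major traversal misses (no reuse, every access misses): 46 * 32 = 1472
Ratio = 1472 / 92 = 16.0

16.0


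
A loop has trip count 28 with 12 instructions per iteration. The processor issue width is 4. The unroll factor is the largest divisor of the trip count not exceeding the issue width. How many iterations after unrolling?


Largest divisor of 28 <= 4 is 4
New iterations = 28 / 4 = 7

7


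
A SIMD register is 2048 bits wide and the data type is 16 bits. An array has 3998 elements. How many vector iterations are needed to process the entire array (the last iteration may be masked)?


Width = 2048 / 16 = 128 elements per vector op
Iterations = ceil(3998 / 128) = 32

32


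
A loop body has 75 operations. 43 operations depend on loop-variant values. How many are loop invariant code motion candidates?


Invariant candidates = total - loop-dependent
= 75 - 43 = 32

32


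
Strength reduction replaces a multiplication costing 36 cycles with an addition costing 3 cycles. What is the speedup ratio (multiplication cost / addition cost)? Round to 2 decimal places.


Ratio = mult_cost / add_cost = 36 / 3 = 12.0

12.0


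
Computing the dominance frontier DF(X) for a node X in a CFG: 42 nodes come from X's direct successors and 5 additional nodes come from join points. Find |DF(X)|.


DF(X) = direct successor contributions + join point contributions
= 42 + 5 = 47

47


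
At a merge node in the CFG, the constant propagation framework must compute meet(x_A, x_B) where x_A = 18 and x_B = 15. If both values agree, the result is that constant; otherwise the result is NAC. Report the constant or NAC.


Meet operation: if both paths give the same constant, result is that constant; if they differ, result is NAC (not-a-constant).
Path A: 18, Path B: 15 -> differ
Result: not-a-constant -> NAC

NAC


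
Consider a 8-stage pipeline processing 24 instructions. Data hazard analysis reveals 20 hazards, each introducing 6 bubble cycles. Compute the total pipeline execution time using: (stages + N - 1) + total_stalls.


Base cycles = 8 + 24 - 1 = 31
Total stalls = 20 * 6 = 120
Total = 31 + 120 = 151

151


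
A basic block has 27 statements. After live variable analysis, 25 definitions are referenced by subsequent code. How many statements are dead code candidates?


Dead code = total statements - live definitions
= 27 - 25 = 2

2
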